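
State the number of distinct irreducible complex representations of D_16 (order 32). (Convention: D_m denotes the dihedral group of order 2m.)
11

Explanation: The number of irreducible complex representations of a finite group equals its number of conjugacy classes. D_16 has 11 conjugacy classes (n/2 + 3 for n even), so D_16 (order 32) has exactly 11 irreducible complex representations.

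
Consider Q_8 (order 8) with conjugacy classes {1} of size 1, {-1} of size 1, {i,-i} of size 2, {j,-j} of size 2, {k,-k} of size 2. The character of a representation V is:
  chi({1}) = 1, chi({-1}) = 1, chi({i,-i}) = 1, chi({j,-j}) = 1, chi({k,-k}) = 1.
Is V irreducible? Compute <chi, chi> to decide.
Irreducible: <chi, chi> = 1.

Proof sketch: <chi, chi> = (1/|G|) sum_C |C| * |chi(C)|^2 = (1/8)[1*|1|^2 + 1*|1|^2 + 2*|1|^2 + 2*|1|^2 + 2*|1|^2]
  = (1/8)[(1) + (1) + (2) + (2) + (2)] = 8/8 = 1.
A character is irreducible iff <chi, chi> = 1, so this representation is irreducible.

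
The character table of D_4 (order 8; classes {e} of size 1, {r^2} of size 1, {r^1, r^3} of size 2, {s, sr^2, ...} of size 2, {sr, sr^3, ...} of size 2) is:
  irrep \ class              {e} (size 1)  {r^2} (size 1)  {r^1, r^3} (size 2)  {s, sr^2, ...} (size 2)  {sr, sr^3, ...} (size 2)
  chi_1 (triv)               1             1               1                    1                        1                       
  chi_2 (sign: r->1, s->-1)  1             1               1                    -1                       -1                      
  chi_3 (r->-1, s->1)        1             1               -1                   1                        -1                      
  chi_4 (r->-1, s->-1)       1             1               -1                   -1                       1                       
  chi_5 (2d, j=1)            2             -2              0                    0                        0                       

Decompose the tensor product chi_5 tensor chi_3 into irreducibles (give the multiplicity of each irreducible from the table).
chi_5 tensor chi_3 = chi_5 (all other irreducibles have multiplicity 0).

Explanation: The character of a tensor product is the pointwise product (chi_5 * chi_3)(C) = chi_5(C) * chi_3(C):
  {e}: (2)*(1), {r^2}: (-2)*(1), {r^1, r^3}: (0)*(-1), {s, sr^2, ...}: (0)*(1), {sr, sr^3, ...}: (0)*(-1)
so (chi_5 * chi_3) takes values
  {e} -> 2, {r^2} -> -2, {r^1, r^3} -> 0, {s, sr^2, ...} -> 0, {sr, sr^3, ...} -> 0.
Now take the inner product of this character with each irreducible chi from the table, <chi_5*chi_3, chi> = (1/8) sum_C |C| (chi_5*chi_3)(C) conj(chi(C)):
  <chi_5*chi_3, chi_1> = (1/8)[1*(2)*conj(1) + 1*(-2)*conj(1) + 2*(0)*conj(1) + 2*(0)*conj(1) + 2*(0)*conj(1)]
      = (1/8)[(2) + (-2) + (0) + (0) + (0)] = 0/8 = 0
  <chi_5*chi_3, chi_2> = (1/8)[1*(2)*conj(1) + 1*(-2)*conj(1) + 2*(0)*conj(1) + 2*(0)*conj(-1) + 2*(0)*conj(-1)]
      = (1/8)[(2) + (-2) + (0) + (0) + (0)] = 0/8 = 0
  <chi_5*chi_3, chi_3> = (1/8)[1*(2)*conj(1) + 1*(-2)*conj(1) + 2*(0)*conj(-1) + 2*(0)*conj(1) + 2*(0)*conj(-1)]
      = (1/8)[(2) + (-2) + (0) + (0) + (0)] = 0/8 = 0
  <chi_5*chi_3, chi_4> = (1/8)[1*(2)*conj(1) + 1*(-2)*conj(1) + 2*(0)*conj(-1) + 2*(0)*conj(-1) + 2*(0)*conj(1)]
      = (1/8)[(2) + (-2) + (0) + (0) + (0)] = 0/8 = 0
  <chi_5*chi_3, chi_5> = (1/8)[1*(2)*conj(2) + 1*(-2)*conj(-2) + 2*(0)*conj(0) + 2*(0)*conj(0) + 2*(0)*conj(0)]
      = (1/8)[(4) + (4) + (0) + (0) + (0)] = 8/8 = 1
Hence the multiplicities are chi_5: 1. Dimension check: dim(chi_5)*dim(chi_3) = 2*1 = 2 and sum (mult * dim) = 1*2 = 2.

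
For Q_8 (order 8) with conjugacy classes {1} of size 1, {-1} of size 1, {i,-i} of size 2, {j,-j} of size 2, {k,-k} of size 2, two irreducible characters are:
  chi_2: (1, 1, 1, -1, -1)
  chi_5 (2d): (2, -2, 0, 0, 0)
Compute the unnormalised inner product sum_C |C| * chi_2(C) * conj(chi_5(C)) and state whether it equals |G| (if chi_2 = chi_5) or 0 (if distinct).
Sum = 0; so <chi_2, chi_5> = 0 (distinct irreducibles are orthogonal).

Reasoning: Compute term by term over conjugacy classes (|C| * chi_2(C) * conj(chi_5(C))):
  1*(1)*conj(2) + 1*(1)*conj(-2) + 2*(1)*conj(0) + 2*(-1)*conj(0) + 2*(-1)*conj(0)
  = (2) + (-2) + (0) + (0) + (0)
  = 0.
Dividing by |G| = 8 gives 0/8 = 0, matching the row-orthogonality relation <chi_2, chi_5> = [chi_2 = chi_5].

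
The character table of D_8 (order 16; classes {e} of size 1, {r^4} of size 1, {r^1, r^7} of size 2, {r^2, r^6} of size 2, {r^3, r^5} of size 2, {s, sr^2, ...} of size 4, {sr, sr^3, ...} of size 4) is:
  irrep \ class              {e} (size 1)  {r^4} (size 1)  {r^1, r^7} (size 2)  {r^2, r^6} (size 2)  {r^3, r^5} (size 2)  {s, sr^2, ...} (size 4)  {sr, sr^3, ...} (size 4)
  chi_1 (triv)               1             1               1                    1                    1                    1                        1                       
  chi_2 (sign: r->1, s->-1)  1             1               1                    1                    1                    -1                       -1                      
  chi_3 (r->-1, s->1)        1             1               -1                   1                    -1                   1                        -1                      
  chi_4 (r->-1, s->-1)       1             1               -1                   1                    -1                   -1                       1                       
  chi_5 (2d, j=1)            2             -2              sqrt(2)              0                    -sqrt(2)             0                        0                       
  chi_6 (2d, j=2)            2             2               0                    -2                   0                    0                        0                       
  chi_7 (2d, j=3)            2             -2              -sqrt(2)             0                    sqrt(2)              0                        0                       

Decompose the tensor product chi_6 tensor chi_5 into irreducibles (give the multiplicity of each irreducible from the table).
chi_6 tensor chi_5 = chi_5 + chi_7 (all other irreducibles have multiplicity 0).

Working: The character of a tensor product is the pointwise product (chi_6 * chi_5)(C) = chi_6(C) * chi_5(C):
  {e}: (2)*(2), {r^4}: (2)*(-2), {r^1, r^7}: (0)*(sqrt(2)), {r^2, r^6}: (-2)*(0), {r^3, r^5}: (0)*(-sqrt(2)), {s, sr^2, ...}: (0)*(0), {sr, sr^3, ...}: (0)*(0)
so (chi_6 * chi_5) takes values
  {e} -> 4, {r^4} -> -4, {r^1, r^7} -> 0, {r^2, r^6} -> 0, {r^3, r^5} -> 0, {s, sr^2, ...} -> 0, {sr, sr^3, ...} -> 0.
Now take the inner product of this character with each irreducible chi from the table, <chi_6*chi_5, chi> = (1/16) sum_C |C| (chi_6*chi_5)(C) conj(chi(C)):
  <chi_6*chi_5, chi_1> = (1/16)[1*(4)*conj(1) + 1*(-4)*conj(1) + 2*(0)*conj(1) + 2*(0)*conj(1) + 2*(0)*conj(1) + 4*(0)*conj(1) + 4*(0)*conj(1)]
      = (1/16)[(4) + (-4) + (0) + (0) + (0) + (0) + (0)] = 0/16 = 0
  <chi_6*chi_5, chi_2> = (1/16)[1*(4)*conj(1) + 1*(-4)*conj(1) + 2*(0)*conj(1) + 2*(0)*conj(1) + 2*(0)*conj(1) + 4*(0)*conj(-1) + 4*(0)*conj(-1)]
      = (1/16)[(4) + (-4) + (0) + (0) + (0) + (0) + (0)] = 0/16 = 0
  <chi_6*chi_5, chi_3> = (1/16)[1*(4)*conj(1) + 1*(-4)*conj(1) + 2*(0)*conj(-1) + 2*(0)*conj(1) + 2*(0)*conj(-1) + 4*(0)*conj(1) + 4*(0)*conj(-1)]
      = (1/16)[(4) + (-4) + (0) + (0) + (0) + (0) + (0)] = 0/16 = 0
  <chi_6*chi_5, chi_4> = (1/16)[1*(4)*conj(1) + 1*(-4)*conj(1) + 2*(0)*conj(-1) + 2*(0)*conj(1) + 2*(0)*conj(-1) + 4*(0)*conj(-1) + 4*(0)*conj(1)]
      = (1/16)[(4) + (-4) + (0) + (0) + (0) + (0) + (0)] = 0/16 = 0
  <chi_6*chi_5, chi_5> = (1/16)[1*(4)*conj(2) + 1*(-4)*conj(-2) + 2*(0)*conj(sqrt(2)) + 2*(0)*conj(0) + 2*(0)*conj(-sqrt(2)) + 4*(0)*conj(0) + 4*(0)*conj(0)]
      = (1/16)[(8) + (8) + (0) + (0) + (0) + (0) + (0)] = 16/16 = 1
  <chi_6*chi_5, chi_6> = (1/16)[1*(4)*conj(2) + 1*(-4)*conj(2) + 2*(0)*conj(0) + 2*(0)*conj(-2) + 2*(0)*conj(0) + 4*(0)*conj(0) + 4*(0)*conj(0)]
      = (1/16)[(8) + (-8) + (0) + (0) + (0) + (0) + (0)] = 0/16 = 0
  <chi_6*chi_5, chi_7> = (1/16)[1*(4)*conj(2) + 1*(-4)*conj(-2) + 2*(0)*conj(-sqrt(2)) + 2*(0)*conj(0) + 2*(0)*conj(sqrt(2)) + 4*(0)*conj(0) + 4*(0)*conj(0)]
      = (1/16)[(8) + (8) + (0) + (0) + (0) + (0) + (0)] = 16/16 = 1
Hence the multiplicities are chi_5: 1, chi_7: 1. Dimension check: dim(chi_6)*dim(chi_5) = 2*2 = 4 and sum (mult * dim) = 1*2 + 1*2 = 4.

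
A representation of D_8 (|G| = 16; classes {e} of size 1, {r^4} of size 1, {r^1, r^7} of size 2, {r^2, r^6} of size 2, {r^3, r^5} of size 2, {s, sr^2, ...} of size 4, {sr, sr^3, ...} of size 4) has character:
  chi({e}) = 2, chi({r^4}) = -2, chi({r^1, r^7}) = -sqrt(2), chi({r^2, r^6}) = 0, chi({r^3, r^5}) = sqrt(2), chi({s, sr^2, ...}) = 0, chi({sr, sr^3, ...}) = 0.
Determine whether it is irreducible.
Irreducible: <chi, chi> = 1.

Working: <chi, chi> = (1/|G|) sum_C |C| * |chi(C)|^2 = (1/16)[1*|2|^2 + 1*|-2|^2 + 2*|-sqrt(2)|^2 + 2*|0|^2 + 2*|sqrt(2)|^2 + 4*|0|^2 + 4*|0|^2]
  = (1/16)[(4) + (4) + (4) + (0) + (4) + (0) + (0)] = 16/16 = 1.
A character is irreducible iff <chi, chi> = 1, so this representation is irreducible.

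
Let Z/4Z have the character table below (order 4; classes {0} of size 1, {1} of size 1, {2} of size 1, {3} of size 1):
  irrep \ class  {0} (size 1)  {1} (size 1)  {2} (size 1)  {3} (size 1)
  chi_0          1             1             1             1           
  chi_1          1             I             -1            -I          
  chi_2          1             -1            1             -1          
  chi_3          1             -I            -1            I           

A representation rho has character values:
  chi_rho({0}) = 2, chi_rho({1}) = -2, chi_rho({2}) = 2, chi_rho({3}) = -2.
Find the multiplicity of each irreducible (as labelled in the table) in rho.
Multiplicities: chi_0: 0, chi_1: 0, chi_2: 2, chi_3: 0.

Details: Use <chi_rho, chi> = (1/|G|) sum_C |C| * chi_rho(C) * conj(chi(C)) with |G| = 4 for each irreducible chi in the table:
  <chi_rho, chi_0> = (1/4)[1*(2)*conj(1) + 1*(-2)*conj(1) + 1*(2)*conj(1) + 1*(-2)*conj(1)]
      = (1/4)[(2) + (-2) + (2) + (-2)] = 0/4 = 0
  <chi_rho, chi_1> = (1/4)[1*(2)*conj(1) + 1*(-2)*conj(I) + 1*(2)*conj(-1) + 1*(-2)*conj(-I)]
      = (1/4)[(2) + (2*I) + (-2) + (-2*I)] = 0/4 = 0
  <chi_rho, chi_2> = (1/4)[1*(2)*conj(1) + 1*(-2)*conj(-1) + 1*(2)*conj(1) + 1*(-2)*conj(-1)]
      = (1/4)[(2) + (2) + (2) + (2)] = 8/4 = 2
  <chi_rho, chi_3> = (1/4)[1*(2)*conj(1) + 1*(-2)*conj(-I) + 1*(2)*conj(-1) + 1*(-2)*conj(I)]
      = (1/4)[(2) + (-2*I) + (-2) + (2*I)] = 0/4 = 0
(Exp terms are combined using exp(i*s)*conj(exp(i*t)) = exp(i*(s-t)), and sums of them are collapsed using the identity that for every m > 1 the m distinct m-th roots of unity sum to 0, e.g. 1 + exp(2*I*pi/3) + exp(-2*I*pi/3) = 0.)
Dimension check: dim(rho) = sum (mult * dim) = 0*1 + 0*1 + 2*1 + 0*1 = 2 = chi_rho(e) = 2.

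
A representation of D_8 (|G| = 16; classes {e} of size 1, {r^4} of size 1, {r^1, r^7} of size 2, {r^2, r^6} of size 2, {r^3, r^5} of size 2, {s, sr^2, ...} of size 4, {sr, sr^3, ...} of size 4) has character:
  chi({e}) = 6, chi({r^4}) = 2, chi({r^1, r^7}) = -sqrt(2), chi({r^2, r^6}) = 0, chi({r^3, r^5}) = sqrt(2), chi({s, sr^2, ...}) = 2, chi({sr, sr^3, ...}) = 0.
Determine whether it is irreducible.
Not irreducible (reducible): <chi, chi> = 4 > 1.

Derivation: <chi, chi> = (1/|G|) sum_C |C| * |chi(C)|^2 = (1/16)[1*|6|^2 + 1*|2|^2 + 2*|-sqrt(2)|^2 + 2*|0|^2 + 2*|sqrt(2)|^2 + 4*|2|^2 + 4*|0|^2]
  = (1/16)[(36) + (4) + (4) + (0) + (4) + (16) + (0)] = 64/16 = 4.
A character is irreducible iff <chi, chi> = 1, so this representation is reducible.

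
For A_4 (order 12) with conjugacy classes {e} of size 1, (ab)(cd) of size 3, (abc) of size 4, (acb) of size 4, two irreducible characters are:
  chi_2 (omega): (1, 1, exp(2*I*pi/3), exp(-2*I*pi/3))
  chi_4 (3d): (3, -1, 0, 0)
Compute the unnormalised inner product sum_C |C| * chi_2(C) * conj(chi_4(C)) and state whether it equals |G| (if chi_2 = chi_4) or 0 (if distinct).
Sum = 0; so <chi_2, chi_4> = 0 (distinct irreducibles are orthogonal).

Solution. Compute term by term over conjugacy classes (|C| * chi_2(C) * conj(chi_4(C))):
  1*(1)*conj(3) + 3*(1)*conj(-1) + 4*(exp(2*I*pi/3))*conj(0) + 4*(exp(-2*I*pi/3))*conj(0)
  = (3) + (-3) + (0) + (0)
  = 0.
(Exp terms are combined using exp(i*s)*conj(exp(i*t)) = exp(i*(s-t)), and sums of them are collapsed using the identity that for every m > 1 the m distinct m-th roots of unity sum to 0, e.g. 1 + exp(2*I*pi/3) + exp(-2*I*pi/3) = 0.)
Dividing by |G| = 12 gives 0/12 = 0, matching the row-orthogonality relation <chi_2, chi_4> = [chi_2 = chi_4].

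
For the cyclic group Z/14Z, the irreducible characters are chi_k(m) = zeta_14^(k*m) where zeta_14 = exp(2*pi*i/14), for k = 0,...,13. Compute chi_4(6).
chi_4(6) = zeta_14^24 = exp(-4*I*pi/7)

Working: chi_4(6) = zeta_14^(4*6) = zeta_14^24. Since zeta_14^14 = 1, this equals zeta_14^10 = exp(2*pi*i*10/14) = exp(-4*I*pi/7).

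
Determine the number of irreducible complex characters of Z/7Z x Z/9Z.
63

Why: The number of irreducible complex representations of a finite group equals its number of conjugacy classes. Z/7Z x Z/9Z is abelian of order 63, so every element is its own conjugacy class: 63 classes, so Z/7Z x Z/9Z (order 63) has exactly 63 irreducible complex representations.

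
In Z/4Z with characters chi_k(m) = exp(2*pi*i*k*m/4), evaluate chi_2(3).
chi_2(3) = zeta_4^6 = -1

Derivation: chi_2(3) = zeta_4^(2*3) = zeta_4^6. Since zeta_4^4 = 1, this equals zeta_4^2 = exp(2*pi*i*2/4) = -1.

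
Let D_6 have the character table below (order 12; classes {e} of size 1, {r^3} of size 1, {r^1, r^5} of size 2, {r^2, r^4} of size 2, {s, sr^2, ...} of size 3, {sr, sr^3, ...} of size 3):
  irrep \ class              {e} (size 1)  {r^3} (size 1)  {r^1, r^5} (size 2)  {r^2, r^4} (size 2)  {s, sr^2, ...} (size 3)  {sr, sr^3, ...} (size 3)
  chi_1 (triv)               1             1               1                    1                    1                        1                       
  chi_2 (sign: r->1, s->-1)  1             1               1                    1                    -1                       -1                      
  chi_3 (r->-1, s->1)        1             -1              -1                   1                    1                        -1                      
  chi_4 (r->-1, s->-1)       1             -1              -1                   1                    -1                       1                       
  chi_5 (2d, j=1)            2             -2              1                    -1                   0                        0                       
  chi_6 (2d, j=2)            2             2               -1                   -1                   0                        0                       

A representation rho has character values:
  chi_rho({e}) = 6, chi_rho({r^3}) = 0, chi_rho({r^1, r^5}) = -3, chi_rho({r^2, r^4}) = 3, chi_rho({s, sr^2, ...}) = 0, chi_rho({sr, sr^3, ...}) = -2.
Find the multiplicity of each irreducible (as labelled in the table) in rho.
Multiplicities: chi_1: 0, chi_2: 1, chi_3: 2, chi_4: 1, chi_5: 0, chi_6: 1.

Why: Use <chi_rho, chi> = (1/|G|) sum_C |C| * chi_rho(C) * conj(chi(C)) with |G| = 12 for each irreducible chi in the table:
  <chi_rho, chi_1> = (1/12)[1*(6)*conj(1) + 1*(0)*conj(1) + 2*(-3)*conj(1) + 2*(3)*conj(1) + 3*(0)*conj(1) + 3*(-2)*conj(1)]
      = (1/12)[(6) + (0) + (-6) + (6) + (0) + (-6)] = 0/12 = 0
  <chi_rho, chi_2> = (1/12)[1*(6)*conj(1) + 1*(0)*conj(1) + 2*(-3)*conj(1) + 2*(3)*conj(1) + 3*(0)*conj(-1) + 3*(-2)*conj(-1)]
      = (1/12)[(6) + (0) + (-6) + (6) + (0) + (6)] = 12/12 = 1
  <chi_rho, chi_3> = (1/12)[1*(6)*conj(1) + 1*(0)*conj(-1) + 2*(-3)*conj(-1) + 2*(3)*conj(1) + 3*(0)*conj(1) + 3*(-2)*conj(-1)]
      = (1/12)[(6) + (0) + (6) + (6) + (0) + (6)] = 24/12 = 2
  <chi_rho, chi_4> = (1/12)[1*(6)*conj(1) + 1*(0)*conj(-1) + 2*(-3)*conj(-1) + 2*(3)*conj(1) + 3*(0)*conj(-1) + 3*(-2)*conj(1)]
      = (1/12)[(6) + (0) + (6) + (6) + (0) + (-6)] = 12/12 = 1
  <chi_rho, chi_5> = (1/12)[1*(6)*conj(2) + 1*(0)*conj(-2) + 2*(-3)*conj(1) + 2*(3)*conj(-1) + 3*(0)*conj(0) + 3*(-2)*conj(0)]
      = (1/12)[(12) + (0) + (-6) + (-6) + (0) + (0)] = 0/12 = 0
  <chi_rho, chi_6> = (1/12)[1*(6)*conj(2) + 1*(0)*conj(2) + 2*(-3)*conj(-1) + 2*(3)*conj(-1) + 3*(0)*conj(0) + 3*(-2)*conj(0)]
      = (1/12)[(12) + (0) + (6) + (-6) + (0) + (0)] = 12/12 = 1
Dimension check: dim(rho) = sum (mult * dim) = 0*1 + 1*1 + 2*1 + 1*1 + 0*2 + 1*2 = 6 = chi_rho(e) = 6.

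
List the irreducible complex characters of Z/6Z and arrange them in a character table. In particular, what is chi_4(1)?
Character table of Z/6Z (irreps indexed chi_0,...,chi_5 with chi_k(m) = zeta_6^(k*m), zeta_6 = exp(2*pi*i/6)):
  irrep \ class  {0} (size 1)  {1} (size 1)    {2} (size 1)    {3} (size 1)  {4} (size 1)    {5} (size 1)  
  chi_0          1             1               1               1             1               1             
  chi_1          1             exp(I*pi/3)     exp(2*I*pi/3)   -1            exp(-2*I*pi/3)  exp(-I*pi/3)  
  chi_2          1             exp(2*I*pi/3)   exp(-2*I*pi/3)  1             exp(2*I*pi/3)   exp(-2*I*pi/3)
  chi_3          1             -1              1               -1            1               -1            
  chi_4          1             exp(-2*I*pi/3)  exp(2*I*pi/3)   1             exp(-2*I*pi/3)  exp(2*I*pi/3) 
  chi_5          1             exp(-I*pi/3)    exp(-2*I*pi/3)  -1            exp(2*I*pi/3)   exp(I*pi/3)   

Spot check: chi_4(1) = zeta_6^(4*1) = zeta_6^4 = exp(-2*I*pi/3).

Solution. Z/6Z is abelian, so all 6 irreducible complex representations are 1-dimensional. They are given by chi_k(m) = zeta_6^(k*m) for k = 0,...,5. Row orthogonality: sum_m chi_k(m) conj(chi_l(m)) = 6 * [k = l].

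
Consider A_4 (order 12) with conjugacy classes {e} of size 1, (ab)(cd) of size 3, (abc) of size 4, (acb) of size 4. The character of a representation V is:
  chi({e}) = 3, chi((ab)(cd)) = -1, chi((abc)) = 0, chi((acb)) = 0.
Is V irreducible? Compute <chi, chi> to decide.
Irreducible: <chi, chi> = 1.

<chi, chi> = (1/|G|) sum_C |C| * |chi(C)|^2 = (1/12)[1*|3|^2 + 3*|-1|^2 + 4*|0|^2 + 4*|0|^2]
  = (1/12)[(9) + (3) + (0) + (0)] = 12/12 = 1.
(Exp terms are combined using exp(i*s)*conj(exp(i*t)) = exp(i*(s-t)), and sums of them are collapsed using the identity that for every m > 1 the m distinct m-th roots of unity sum to 0, e.g. 1 + exp(2*I*pi/3) + exp(-2*I*pi/3) = 0.)
A character is irreducible iff <chi, chi> = 1, so this representation is irreducible.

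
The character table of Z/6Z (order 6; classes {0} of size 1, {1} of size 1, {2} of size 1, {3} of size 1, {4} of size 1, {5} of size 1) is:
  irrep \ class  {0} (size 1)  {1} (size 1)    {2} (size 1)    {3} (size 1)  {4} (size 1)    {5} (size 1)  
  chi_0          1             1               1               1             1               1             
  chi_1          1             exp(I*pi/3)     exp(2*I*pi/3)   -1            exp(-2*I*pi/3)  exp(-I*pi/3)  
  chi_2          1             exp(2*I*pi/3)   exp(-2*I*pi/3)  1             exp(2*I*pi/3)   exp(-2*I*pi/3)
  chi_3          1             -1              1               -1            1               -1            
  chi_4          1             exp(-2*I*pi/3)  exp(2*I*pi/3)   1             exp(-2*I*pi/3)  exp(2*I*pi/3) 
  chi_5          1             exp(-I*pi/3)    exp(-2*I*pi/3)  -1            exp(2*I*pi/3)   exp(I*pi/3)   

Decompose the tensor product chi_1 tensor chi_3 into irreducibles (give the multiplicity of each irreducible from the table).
chi_1 tensor chi_3 = chi_4 (all other irreducibles have multiplicity 0).

Proof sketch: The character of a tensor product is the pointwise product (chi_1 * chi_3)(C) = chi_1(C) * chi_3(C):
  {0}: (1)*(1), {1}: (exp(I*pi/3))*(-1), {2}: (exp(2*I*pi/3))*(1), {3}: (-1)*(-1), {4}: (exp(-2*I*pi/3))*(1), {5}: (exp(-I*pi/3))*(-1)
so (chi_1 * chi_3) takes values
  {0} -> 1, {1} -> -exp(I*pi/3), {2} -> exp(2*I*pi/3), {3} -> 1, {4} -> exp(-2*I*pi/3), {5} -> -exp(-I*pi/3).
Now take the inner product of this character with each irreducible chi from the table, <chi_1*chi_3, chi> = (1/6) sum_C |C| (chi_1*chi_3)(C) conj(chi(C)):
  <chi_1*chi_3, chi_0> = (1/6)[1*(1)*conj(1) + 1*(-exp(I*pi/3))*conj(1) + 1*(exp(2*I*pi/3))*conj(1) + 1*(1)*conj(1) + 1*(exp(-2*I*pi/3))*conj(1) + 1*(-exp(-I*pi/3))*conj(1)]
      = (1/6)[(1) + (-exp(I*pi/3)) + (exp(2*I*pi/3)) + (1) + (exp(-2*I*pi/3)) + (-exp(-I*pi/3))] = 0/6 = 0
  <chi_1*chi_3, chi_1> = (1/6)[1*(1)*conj(1) + 1*(-exp(I*pi/3))*conj(exp(I*pi/3)) + 1*(exp(2*I*pi/3))*conj(exp(2*I*pi/3)) + 1*(1)*conj(-1) + 1*(exp(-2*I*pi/3))*conj(exp(-2*I*pi/3)) + 1*(-exp(-I*pi/3))*conj(exp(-I*pi/3))]
      = (1/6)[(1) + (-1) + (1) + (-1) + (1) + (-1)] = 0/6 = 0
  <chi_1*chi_3, chi_2> = (1/6)[1*(1)*conj(1) + 1*(-exp(I*pi/3))*conj(exp(2*I*pi/3)) + 1*(exp(2*I*pi/3))*conj(exp(-2*I*pi/3)) + 1*(1)*conj(1) + 1*(exp(-2*I*pi/3))*conj(exp(2*I*pi/3)) + 1*(-exp(-I*pi/3))*conj(exp(-2*I*pi/3))]
      = (1/6)[(1) + (-exp(-I*pi/3)) + (exp(-2*I*pi/3)) + (1) + (exp(2*I*pi/3)) + (-exp(I*pi/3))] = 0/6 = 0
  <chi_1*chi_3, chi_3> = (1/6)[1*(1)*conj(1) + 1*(-exp(I*pi/3))*conj(-1) + 1*(exp(2*I*pi/3))*conj(1) + 1*(1)*conj(-1) + 1*(exp(-2*I*pi/3))*conj(1) + 1*(-exp(-I*pi/3))*conj(-1)]
      = (1/6)[(1) + (exp(I*pi/3)) + (exp(2*I*pi/3)) + (-1) + (exp(-2*I*pi/3)) + (exp(-I*pi/3))] = 0/6 = 0
  <chi_1*chi_3, chi_4> = (1/6)[1*(1)*conj(1) + 1*(-exp(I*pi/3))*conj(exp(-2*I*pi/3)) + 1*(exp(2*I*pi/3))*conj(exp(2*I*pi/3)) + 1*(1)*conj(1) + 1*(exp(-2*I*pi/3))*conj(exp(-2*I*pi/3)) + 1*(-exp(-I*pi/3))*conj(exp(2*I*pi/3))]
      = (1/6)[(1) + (1) + (1) + (1) + (1) + (1)] = 6/6 = 1
  <chi_1*chi_3, chi_5> = (1/6)[1*(1)*conj(1) + 1*(-exp(I*pi/3))*conj(exp(-I*pi/3)) + 1*(exp(2*I*pi/3))*conj(exp(-2*I*pi/3)) + 1*(1)*conj(-1) + 1*(exp(-2*I*pi/3))*conj(exp(2*I*pi/3)) + 1*(-exp(-I*pi/3))*conj(exp(I*pi/3))]
      = (1/6)[(1) + (-exp(2*I*pi/3)) + (exp(-2*I*pi/3)) + (-1) + (exp(2*I*pi/3)) + (-exp(-2*I*pi/3))] = 0/6 = 0
(Exp terms are combined using exp(i*s)*conj(exp(i*t)) = exp(i*(s-t)), and sums of them are collapsed using the identity that for every m > 1 the m distinct m-th roots of unity sum to 0, e.g. 1 + exp(2*I*pi/3) + exp(-2*I*pi/3) = 0.)
Hence the multiplicities are chi_4: 1. Dimension check: dim(chi_1)*dim(chi_3) = 1*1 = 1 and sum (mult * dim) = 1*1 = 1.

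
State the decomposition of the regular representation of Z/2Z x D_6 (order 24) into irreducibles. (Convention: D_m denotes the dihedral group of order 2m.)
Each irreducible V_i of dimension d_i appears with multiplicity d_i, i.e. rho_reg = (direct sum over all irreducibles V_i) d_i V_i. The irreducible dimensions for Z/2Z x D_6 are 1, 1, 1, 1, 1, 1, 1, 1, 2, 2, 2, 2: 8 irreducibles of dimension 1, each with multiplicity 1; 4 irreducibles of dimension 2, each with multiplicity 2. Total dimension 8*1*1 + 4*2*2 = 24 = |G|.

Argument: General theorem: in the regular representation of a finite group G, each irreducible appears with multiplicity equal to its dimension. Check: dim(rho_reg) = sum d_i^2 = 1 + 1 + 1 + 1 + 1 + 1 + 1 + 1 + 4 + 4 + 4 + 4 = 24 = |G|.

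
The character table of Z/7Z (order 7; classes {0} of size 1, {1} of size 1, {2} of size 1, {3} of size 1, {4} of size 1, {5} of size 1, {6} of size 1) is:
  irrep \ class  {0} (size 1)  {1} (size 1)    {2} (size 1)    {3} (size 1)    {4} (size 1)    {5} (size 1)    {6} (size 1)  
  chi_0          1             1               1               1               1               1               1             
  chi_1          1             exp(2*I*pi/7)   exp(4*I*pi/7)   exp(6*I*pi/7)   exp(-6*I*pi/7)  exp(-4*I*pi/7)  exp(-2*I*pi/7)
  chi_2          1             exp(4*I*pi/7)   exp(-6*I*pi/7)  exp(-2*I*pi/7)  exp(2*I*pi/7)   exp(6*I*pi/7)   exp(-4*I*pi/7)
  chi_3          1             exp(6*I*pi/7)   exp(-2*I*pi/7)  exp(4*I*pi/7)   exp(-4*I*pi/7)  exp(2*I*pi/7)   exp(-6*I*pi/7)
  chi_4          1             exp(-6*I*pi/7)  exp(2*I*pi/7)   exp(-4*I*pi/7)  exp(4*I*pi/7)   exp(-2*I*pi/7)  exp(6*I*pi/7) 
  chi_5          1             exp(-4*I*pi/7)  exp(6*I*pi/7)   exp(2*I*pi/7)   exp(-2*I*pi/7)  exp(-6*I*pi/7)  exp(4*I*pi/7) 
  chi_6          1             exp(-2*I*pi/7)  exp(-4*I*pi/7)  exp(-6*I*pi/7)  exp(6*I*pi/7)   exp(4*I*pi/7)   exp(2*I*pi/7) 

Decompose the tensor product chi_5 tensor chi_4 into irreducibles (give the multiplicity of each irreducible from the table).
chi_5 tensor chi_4 = chi_2 (all other irreducibles have multiplicity 0).

Proof sketch: The character of a tensor product is the pointwise product (chi_5 * chi_4)(C) = chi_5(C) * chi_4(C):
  {0}: (1)*(1), {1}: (exp(-4*I*pi/7))*(exp(-6*I*pi/7)), {2}: (exp(6*I*pi/7))*(exp(2*I*pi/7)), {3}: (exp(2*I*pi/7))*(exp(-4*I*pi/7)), {4}: (exp(-2*I*pi/7))*(exp(4*I*pi/7)), {5}: (exp(-6*I*pi/7))*(exp(-2*I*pi/7)), {6}: (exp(4*I*pi/7))*(exp(6*I*pi/7))
so (chi_5 * chi_4) takes values
  {0} -> 1, {1} -> exp(4*I*pi/7), {2} -> exp(-6*I*pi/7), {3} -> exp(-2*I*pi/7), {4} -> exp(2*I*pi/7), {5} -> exp(6*I*pi/7), {6} -> exp(-4*I*pi/7).
Now take the inner product of this character with each irreducible chi from the table, <chi_5*chi_4, chi> = (1/7) sum_C |C| (chi_5*chi_4)(C) conj(chi(C)):
  <chi_5*chi_4, chi_0> = (1/7)[1*(1)*conj(1) + 1*(exp(4*I*pi/7))*conj(1) + 1*(exp(-6*I*pi/7))*conj(1) + 1*(exp(-2*I*pi/7))*conj(1) + 1*(exp(2*I*pi/7))*conj(1) + 1*(exp(6*I*pi/7))*conj(1) + 1*(exp(-4*I*pi/7))*conj(1)]
      = (1/7)[(1) + (exp(4*I*pi/7)) + (exp(-6*I*pi/7)) + (exp(-2*I*pi/7)) + (exp(2*I*pi/7)) + (exp(6*I*pi/7)) + (exp(-4*I*pi/7))] = 0/7 = 0
  <chi_5*chi_4, chi_1> = (1/7)[1*(1)*conj(1) + 1*(exp(4*I*pi/7))*conj(exp(2*I*pi/7)) + 1*(exp(-6*I*pi/7))*conj(exp(4*I*pi/7)) + 1*(exp(-2*I*pi/7))*conj(exp(6*I*pi/7)) + 1*(exp(2*I*pi/7))*conj(exp(-6*I*pi/7)) + 1*(exp(6*I*pi/7))*conj(exp(-4*I*pi/7)) + 1*(exp(-4*I*pi/7))*conj(exp(-2*I*pi/7))]
      = (1/7)[(1) + (exp(2*I*pi/7)) + (exp(4*I*pi/7)) + (exp(6*I*pi/7)) + (exp(-6*I*pi/7)) + (exp(-4*I*pi/7)) + (exp(-2*I*pi/7))] = 0/7 = 0
  <chi_5*chi_4, chi_2> = (1/7)[1*(1)*conj(1) + 1*(exp(4*I*pi/7))*conj(exp(4*I*pi/7)) + 1*(exp(-6*I*pi/7))*conj(exp(-6*I*pi/7)) + 1*(exp(-2*I*pi/7))*conj(exp(-2*I*pi/7)) + 1*(exp(2*I*pi/7))*conj(exp(2*I*pi/7)) + 1*(exp(6*I*pi/7))*conj(exp(6*I*pi/7)) + 1*(exp(-4*I*pi/7))*conj(exp(-4*I*pi/7))]
      = (1/7)[(1) + (1) + (1) + (1) + (1) + (1) + (1)] = 7/7 = 1
  <chi_5*chi_4, chi_3> = (1/7)[1*(1)*conj(1) + 1*(exp(4*I*pi/7))*conj(exp(6*I*pi/7)) + 1*(exp(-6*I*pi/7))*conj(exp(-2*I*pi/7)) + 1*(exp(-2*I*pi/7))*conj(exp(4*I*pi/7)) + 1*(exp(2*I*pi/7))*conj(exp(-4*I*pi/7)) + 1*(exp(6*I*pi/7))*conj(exp(2*I*pi/7)) + 1*(exp(-4*I*pi/7))*conj(exp(-6*I*pi/7))]
      = (1/7)[(1) + (exp(-2*I*pi/7)) + (exp(-4*I*pi/7)) + (exp(-6*I*pi/7)) + (exp(6*I*pi/7)) + (exp(4*I*pi/7)) + (exp(2*I*pi/7))] = 0/7 = 0
  <chi_5*chi_4, chi_4> = (1/7)[1*(1)*conj(1) + 1*(exp(4*I*pi/7))*conj(exp(-6*I*pi/7)) + 1*(exp(-6*I*pi/7))*conj(exp(2*I*pi/7)) + 1*(exp(-2*I*pi/7))*conj(exp(-4*I*pi/7)) + 1*(exp(2*I*pi/7))*conj(exp(4*I*pi/7)) + 1*(exp(6*I*pi/7))*conj(exp(-2*I*pi/7)) + 1*(exp(-4*I*pi/7))*conj(exp(6*I*pi/7))]
      = (1/7)[(1) + (exp(-4*I*pi/7)) + (exp(6*I*pi/7)) + (exp(2*I*pi/7)) + (exp(-2*I*pi/7)) + (exp(-6*I*pi/7)) + (exp(4*I*pi/7))] = 0/7 = 0
  <chi_5*chi_4, chi_5> = (1/7)[1*(1)*conj(1) + 1*(exp(4*I*pi/7))*conj(exp(-4*I*pi/7)) + 1*(exp(-6*I*pi/7))*conj(exp(6*I*pi/7)) + 1*(exp(-2*I*pi/7))*conj(exp(2*I*pi/7)) + 1*(exp(2*I*pi/7))*conj(exp(-2*I*pi/7)) + 1*(exp(6*I*pi/7))*conj(exp(-6*I*pi/7)) + 1*(exp(-4*I*pi/7))*conj(exp(4*I*pi/7))]
      = (1/7)[(1) + (exp(-6*I*pi/7)) + (exp(2*I*pi/7)) + (exp(-4*I*pi/7)) + (exp(4*I*pi/7)) + (exp(-2*I*pi/7)) + (exp(6*I*pi/7))] = 0/7 = 0
  <chi_5*chi_4, chi_6> = (1/7)[1*(1)*conj(1) + 1*(exp(4*I*pi/7))*conj(exp(-2*I*pi/7)) + 1*(exp(-6*I*pi/7))*conj(exp(-4*I*pi/7)) + 1*(exp(-2*I*pi/7))*conj(exp(-6*I*pi/7)) + 1*(exp(2*I*pi/7))*conj(exp(6*I*pi/7)) + 1*(exp(6*I*pi/7))*conj(exp(4*I*pi/7)) + 1*(exp(-4*I*pi/7))*conj(exp(2*I*pi/7))]
      = (1/7)[(1) + (exp(6*I*pi/7)) + (exp(-2*I*pi/7)) + (exp(4*I*pi/7)) + (exp(-4*I*pi/7)) + (exp(2*I*pi/7)) + (exp(-6*I*pi/7))] = 0/7 = 0
(Exp terms are combined using exp(i*s)*conj(exp(i*t)) = exp(i*(s-t)), and sums of them are collapsed using the identity that for every m > 1 the m distinct m-th roots of unity sum to 0, e.g. 1 + exp(2*I*pi/3) + exp(-2*I*pi/3) = 0.)
Hence the multiplicities are chi_2: 1. Dimension check: dim(chi_5)*dim(chi_4) = 1*1 = 1 and sum (mult * dim) = 1*1 = 1.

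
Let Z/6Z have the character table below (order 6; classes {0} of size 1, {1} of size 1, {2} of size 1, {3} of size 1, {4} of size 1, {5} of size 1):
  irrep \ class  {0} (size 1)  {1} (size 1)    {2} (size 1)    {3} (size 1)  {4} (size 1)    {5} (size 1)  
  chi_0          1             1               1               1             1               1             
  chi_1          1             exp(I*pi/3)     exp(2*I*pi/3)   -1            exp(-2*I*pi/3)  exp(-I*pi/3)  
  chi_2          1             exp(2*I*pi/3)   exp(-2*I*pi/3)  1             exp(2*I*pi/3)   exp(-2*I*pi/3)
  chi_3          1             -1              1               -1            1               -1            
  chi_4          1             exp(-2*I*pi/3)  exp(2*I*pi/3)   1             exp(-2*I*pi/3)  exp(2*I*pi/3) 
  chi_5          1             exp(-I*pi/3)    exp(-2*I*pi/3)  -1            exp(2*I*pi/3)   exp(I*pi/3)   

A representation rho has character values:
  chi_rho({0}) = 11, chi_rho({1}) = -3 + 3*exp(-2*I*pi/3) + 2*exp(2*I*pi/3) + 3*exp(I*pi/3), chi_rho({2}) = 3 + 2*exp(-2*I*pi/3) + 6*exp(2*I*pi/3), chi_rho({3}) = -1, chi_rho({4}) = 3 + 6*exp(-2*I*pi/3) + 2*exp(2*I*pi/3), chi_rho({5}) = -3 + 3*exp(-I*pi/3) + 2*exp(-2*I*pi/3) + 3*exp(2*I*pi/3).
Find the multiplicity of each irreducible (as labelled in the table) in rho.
Multiplicities: chi_0: 0, chi_1: 3, chi_2: 2, chi_3: 3, chi_4: 3, chi_5: 0.

Working: Use <chi_rho, chi> = (1/|G|) sum_C |C| * chi_rho(C) * conj(chi(C)) with |G| = 6 for each irreducible chi in the table:
  <chi_rho, chi_0> = (1/6)[1*(11)*conj(1) + 1*(-3 + 3*exp(-2*I*pi/3) + 2*exp(2*I*pi/3) + 3*exp(I*pi/3))*conj(1) + 1*(3 + 2*exp(-2*I*pi/3) + 6*exp(2*I*pi/3))*conj(1) + 1*(-1)*conj(1) + 1*(3 + 6*exp(-2*I*pi/3) + 2*exp(2*I*pi/3))*conj(1) + 1*(-3 + 3*exp(-I*pi/3) + 2*exp(-2*I*pi/3) + 3*exp(2*I*pi/3))*conj(1)]
      = (1/6)[(11) + (-3 + 3*exp(-2*I*pi/3) + 2*exp(2*I*pi/3) + 3*exp(I*pi/3)) + (3 + 2*exp(-2*I*pi/3) + 6*exp(2*I*pi/3)) + (-1) + (3 + 6*exp(-2*I*pi/3) + 2*exp(2*I*pi/3)) + (-3 + 3*exp(-I*pi/3) + 2*exp(-2*I*pi/3) + 3*exp(2*I*pi/3))] = 0/6 = 0
  <chi_rho, chi_1> = (1/6)[1*(11)*conj(1) + 1*(-3 + 3*exp(-2*I*pi/3) + 2*exp(2*I*pi/3) + 3*exp(I*pi/3))*conj(exp(I*pi/3)) + 1*(3 + 2*exp(-2*I*pi/3) + 6*exp(2*I*pi/3))*conj(exp(2*I*pi/3)) + 1*(-1)*conj(-1) + 1*(3 + 6*exp(-2*I*pi/3) + 2*exp(2*I*pi/3))*conj(exp(-2*I*pi/3)) + 1*(-3 + 3*exp(-I*pi/3) + 2*exp(-2*I*pi/3) + 3*exp(2*I*pi/3))*conj(exp(-I*pi/3))]
      = (1/6)[(11) + (2*exp(I*pi/3) - 3*exp(-I*pi/3)) + (6 + 3*exp(-2*I*pi/3) + 2*exp(2*I*pi/3)) + (1) + (6 + 2*exp(-2*I*pi/3) + 3*exp(2*I*pi/3)) + (-3*exp(I*pi/3) + 2*exp(-I*pi/3))] = 18/6 = 3
  <chi_rho, chi_2> = (1/6)[1*(11)*conj(1) + 1*(-3 + 3*exp(-2*I*pi/3) + 2*exp(2*I*pi/3) + 3*exp(I*pi/3))*conj(exp(2*I*pi/3)) + 1*(3 + 2*exp(-2*I*pi/3) + 6*exp(2*I*pi/3))*conj(exp(-2*I*pi/3)) + 1*(-1)*conj(1) + 1*(3 + 6*exp(-2*I*pi/3) + 2*exp(2*I*pi/3))*conj(exp(2*I*pi/3)) + 1*(-3 + 3*exp(-I*pi/3) + 2*exp(-2*I*pi/3) + 3*exp(2*I*pi/3))*conj(exp(-2*I*pi/3))]
      = (1/6)[(11) + (2 + 3*exp(-I*pi/3) + 3*exp(2*I*pi/3) - 3*exp(-2*I*pi/3)) + (2 + 6*exp(-2*I*pi/3) + 3*exp(2*I*pi/3)) + (-1) + (2 + 3*exp(-2*I*pi/3) + 6*exp(2*I*pi/3)) + (2 + 3*exp(-2*I*pi/3) - 3*exp(2*I*pi/3) + 3*exp(I*pi/3))] = 12/6 = 2
  <chi_rho, chi_3> = (1/6)[1*(11)*conj(1) + 1*(-3 + 3*exp(-2*I*pi/3) + 2*exp(2*I*pi/3) + 3*exp(I*pi/3))*conj(-1) + 1*(3 + 2*exp(-2*I*pi/3) + 6*exp(2*I*pi/3))*conj(1) + 1*(-1)*conj(-1) + 1*(3 + 6*exp(-2*I*pi/3) + 2*exp(2*I*pi/3))*conj(1) + 1*(-3 + 3*exp(-I*pi/3) + 2*exp(-2*I*pi/3) + 3*exp(2*I*pi/3))*conj(-1)]
      = (1/6)[(11) + (3 - 3*exp(I*pi/3) - 2*exp(2*I*pi/3) - 3*exp(-2*I*pi/3)) + (3 + 2*exp(-2*I*pi/3) + 6*exp(2*I*pi/3)) + (1) + (3 + 6*exp(-2*I*pi/3) + 2*exp(2*I*pi/3)) + (3 - 3*exp(2*I*pi/3) - 2*exp(-2*I*pi/3) - 3*exp(-I*pi/3))] = 18/6 = 3
  <chi_rho, chi_4> = (1/6)[1*(11)*conj(1) + 1*(-3 + 3*exp(-2*I*pi/3) + 2*exp(2*I*pi/3) + 3*exp(I*pi/3))*conj(exp(-2*I*pi/3)) + 1*(3 + 2*exp(-2*I*pi/3) + 6*exp(2*I*pi/3))*conj(exp(2*I*pi/3)) + 1*(-1)*conj(1) + 1*(3 + 6*exp(-2*I*pi/3) + 2*exp(2*I*pi/3))*conj(exp(-2*I*pi/3)) + 1*(-3 + 3*exp(-I*pi/3) + 2*exp(-2*I*pi/3) + 3*exp(2*I*pi/3))*conj(exp(2*I*pi/3))]
      = (1/6)[(11) + (-3*exp(2*I*pi/3) + 2*exp(-2*I*pi/3)) + (6 + 3*exp(-2*I*pi/3) + 2*exp(2*I*pi/3)) + (-1) + (6 + 2*exp(-2*I*pi/3) + 3*exp(2*I*pi/3)) + (2*exp(2*I*pi/3) - 3*exp(-2*I*pi/3))] = 18/6 = 3
  <chi_rho, chi_5> = (1/6)[1*(11)*conj(1) + 1*(-3 + 3*exp(-2*I*pi/3) + 2*exp(2*I*pi/3) + 3*exp(I*pi/3))*conj(exp(-I*pi/3)) + 1*(3 + 2*exp(-2*I*pi/3) + 6*exp(2*I*pi/3))*conj(exp(-2*I*pi/3)) + 1*(-1)*conj(-1) + 1*(3 + 6*exp(-2*I*pi/3) + 2*exp(2*I*pi/3))*conj(exp(2*I*pi/3)) + 1*(-3 + 3*exp(-I*pi/3) + 2*exp(-2*I*pi/3) + 3*exp(2*I*pi/3))*conj(exp(I*pi/3))]
      = (1/6)[(11) + (-2 - 3*exp(I*pi/3) + 3*exp(-I*pi/3) + 3*exp(2*I*pi/3)) + (2 + 6*exp(-2*I*pi/3) + 3*exp(2*I*pi/3)) + (1) + (2 + 3*exp(-2*I*pi/3) + 6*exp(2*I*pi/3)) + (-2 + 3*exp(-2*I*pi/3) - 3*exp(-I*pi/3) + 3*exp(I*pi/3))] = 0/6 = 0
(Exp terms are combined using exp(i*s)*conj(exp(i*t)) = exp(i*(s-t)), and sums of them are collapsed using the identity that for every m > 1 the m distinct m-th roots of unity sum to 0, e.g. 1 + exp(2*I*pi/3) + exp(-2*I*pi/3) = 0.)
Dimension check: dim(rho) = sum (mult * dim) = 0*1 + 3*1 + 2*1 + 3*1 + 3*1 + 0*1 = 11 = chi_rho(e) = 11.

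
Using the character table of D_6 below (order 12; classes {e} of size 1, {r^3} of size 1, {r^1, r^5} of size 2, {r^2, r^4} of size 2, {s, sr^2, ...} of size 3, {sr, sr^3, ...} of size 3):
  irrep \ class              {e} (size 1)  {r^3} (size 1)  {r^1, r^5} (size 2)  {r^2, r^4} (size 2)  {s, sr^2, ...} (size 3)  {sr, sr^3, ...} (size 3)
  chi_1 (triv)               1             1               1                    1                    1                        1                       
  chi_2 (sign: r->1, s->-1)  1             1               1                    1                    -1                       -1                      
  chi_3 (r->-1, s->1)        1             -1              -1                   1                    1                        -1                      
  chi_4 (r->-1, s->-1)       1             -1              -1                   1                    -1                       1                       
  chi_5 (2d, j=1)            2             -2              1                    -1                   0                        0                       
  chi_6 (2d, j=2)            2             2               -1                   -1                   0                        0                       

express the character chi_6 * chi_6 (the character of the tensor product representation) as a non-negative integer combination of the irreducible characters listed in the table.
chi_6 tensor chi_6 = chi_1 + chi_2 + chi_6 (all other irreducibles have multiplicity 0).

Reasoning: The character of a tensor product is the pointwise product (chi_6 * chi_6)(C) = chi_6(C) * chi_6(C):
  {e}: (2)*(2), {r^3}: (2)*(2), {r^1, r^5}: (-1)*(-1), {r^2, r^4}: (-1)*(-1), {s, sr^2, ...}: (0)*(0), {sr, sr^3, ...}: (0)*(0)
so (chi_6 * chi_6) takes values
  {e} -> 4, {r^3} -> 4, {r^1, r^5} -> 1, {r^2, r^4} -> 1, {s, sr^2, ...} -> 0, {sr, sr^3, ...} -> 0.
Now take the inner product of this character with each irreducible chi from the table, <chi_6*chi_6, chi> = (1/12) sum_C |C| (chi_6*chi_6)(C) conj(chi(C)):
  <chi_6*chi_6, chi_1> = (1/12)[1*(4)*conj(1) + 1*(4)*conj(1) + 2*(1)*conj(1) + 2*(1)*conj(1) + 3*(0)*conj(1) + 3*(0)*conj(1)]
      = (1/12)[(4) + (4) + (2) + (2) + (0) + (0)] = 12/12 = 1
  <chi_6*chi_6, chi_2> = (1/12)[1*(4)*conj(1) + 1*(4)*conj(1) + 2*(1)*conj(1) + 2*(1)*conj(1) + 3*(0)*conj(-1) + 3*(0)*conj(-1)]
      = (1/12)[(4) + (4) + (2) + (2) + (0) + (0)] = 12/12 = 1
  <chi_6*chi_6, chi_3> = (1/12)[1*(4)*conj(1) + 1*(4)*conj(-1) + 2*(1)*conj(-1) + 2*(1)*conj(1) + 3*(0)*conj(1) + 3*(0)*conj(-1)]
      = (1/12)[(4) + (-4) + (-2) + (2) + (0) + (0)] = 0/12 = 0
  <chi_6*chi_6, chi_4> = (1/12)[1*(4)*conj(1) + 1*(4)*conj(-1) + 2*(1)*conj(-1) + 2*(1)*conj(1) + 3*(0)*conj(-1) + 3*(0)*conj(1)]
      = (1/12)[(4) + (-4) + (-2) + (2) + (0) + (0)] = 0/12 = 0
  <chi_6*chi_6, chi_5> = (1/12)[1*(4)*conj(2) + 1*(4)*conj(-2) + 2*(1)*conj(1) + 2*(1)*conj(-1) + 3*(0)*conj(0) + 3*(0)*conj(0)]
      = (1/12)[(8) + (-8) + (2) + (-2) + (0) + (0)] = 0/12 = 0
  <chi_6*chi_6, chi_6> = (1/12)[1*(4)*conj(2) + 1*(4)*conj(2) + 2*(1)*conj(-1) + 2*(1)*conj(-1) + 3*(0)*conj(0) + 3*(0)*conj(0)]
      = (1/12)[(8) + (8) + (-2) + (-2) + (0) + (0)] = 12/12 = 1
Hence the multiplicities are chi_1: 1, chi_2: 1, chi_6: 1. Dimension check: dim(chi_6)*dim(chi_6) = 2*2 = 4 and sum (mult * dim) = 1*1 + 1*1 + 1*2 = 4.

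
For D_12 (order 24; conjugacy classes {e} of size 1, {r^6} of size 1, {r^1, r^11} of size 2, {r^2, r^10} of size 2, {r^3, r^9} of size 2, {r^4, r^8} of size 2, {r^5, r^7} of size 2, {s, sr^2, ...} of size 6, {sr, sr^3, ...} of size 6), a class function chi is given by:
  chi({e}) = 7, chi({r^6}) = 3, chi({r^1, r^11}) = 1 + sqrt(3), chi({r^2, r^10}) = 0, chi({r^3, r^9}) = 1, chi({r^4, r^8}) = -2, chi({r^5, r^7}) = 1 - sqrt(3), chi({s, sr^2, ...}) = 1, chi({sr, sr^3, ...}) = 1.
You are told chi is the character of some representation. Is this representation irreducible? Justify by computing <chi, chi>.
Not irreducible (reducible): <chi, chi> = 4 > 1.

Derivation: <chi, chi> = (1/|G|) sum_C |C| * |chi(C)|^2 = (1/24)[1*|7|^2 + 1*|3|^2 + 2*|1 + sqrt(3)|^2 + 2*|0|^2 + 2*|1|^2 + 2*|-2|^2 + 2*|1 - sqrt(3)|^2 + 6*|1|^2 + 6*|1|^2]
  = (1/24)[(49) + (9) + (4*sqrt(3) + 8) + (0) + (2) + (8) + (8 - 4*sqrt(3)) + (6) + (6)] = 96/24 = 4.
A character is irreducible iff <chi, chi> = 1, so this representation is reducible.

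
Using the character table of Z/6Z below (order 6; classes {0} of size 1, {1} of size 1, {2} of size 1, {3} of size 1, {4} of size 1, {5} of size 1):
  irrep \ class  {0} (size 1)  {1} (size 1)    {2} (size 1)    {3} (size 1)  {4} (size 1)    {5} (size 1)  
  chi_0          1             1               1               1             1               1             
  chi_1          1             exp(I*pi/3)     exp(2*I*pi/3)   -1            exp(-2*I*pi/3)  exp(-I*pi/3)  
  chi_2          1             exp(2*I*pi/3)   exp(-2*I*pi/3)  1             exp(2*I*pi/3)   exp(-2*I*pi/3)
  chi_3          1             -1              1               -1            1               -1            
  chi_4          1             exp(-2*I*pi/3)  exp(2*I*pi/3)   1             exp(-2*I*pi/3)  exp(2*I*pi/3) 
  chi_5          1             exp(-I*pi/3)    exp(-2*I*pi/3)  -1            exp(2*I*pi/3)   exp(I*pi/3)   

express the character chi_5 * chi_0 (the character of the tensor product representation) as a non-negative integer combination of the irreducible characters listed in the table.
chi_5 tensor chi_0 = chi_5 (all other irreducibles have multiplicity 0).

Argument: The character of a tensor product is the pointwise product (chi_5 * chi_0)(C) = chi_5(C) * chi_0(C):
  {0}: (1)*(1), {1}: (exp(-I*pi/3))*(1), {2}: (exp(-2*I*pi/3))*(1), {3}: (-1)*(1), {4}: (exp(2*I*pi/3))*(1), {5}: (exp(I*pi/3))*(1)
so (chi_5 * chi_0) takes values
  {0} -> 1, {1} -> exp(-I*pi/3), {2} -> exp(-2*I*pi/3), {3} -> -1, {4} -> exp(2*I*pi/3), {5} -> exp(I*pi/3).
Now take the inner product of this character with each irreducible chi from the table, <chi_5*chi_0, chi> = (1/6) sum_C |C| (chi_5*chi_0)(C) conj(chi(C)):
  <chi_5*chi_0, chi_0> = (1/6)[1*(1)*conj(1) + 1*(exp(-I*pi/3))*conj(1) + 1*(exp(-2*I*pi/3))*conj(1) + 1*(-1)*conj(1) + 1*(exp(2*I*pi/3))*conj(1) + 1*(exp(I*pi/3))*conj(1)]
      = (1/6)[(1) + (exp(-I*pi/3)) + (exp(-2*I*pi/3)) + (-1) + (exp(2*I*pi/3)) + (exp(I*pi/3))] = 0/6 = 0
  <chi_5*chi_0, chi_1> = (1/6)[1*(1)*conj(1) + 1*(exp(-I*pi/3))*conj(exp(I*pi/3)) + 1*(exp(-2*I*pi/3))*conj(exp(2*I*pi/3)) + 1*(-1)*conj(-1) + 1*(exp(2*I*pi/3))*conj(exp(-2*I*pi/3)) + 1*(exp(I*pi/3))*conj(exp(-I*pi/3))]
      = (1/6)[(1) + (exp(-2*I*pi/3)) + (exp(2*I*pi/3)) + (1) + (exp(-2*I*pi/3)) + (exp(2*I*pi/3))] = 0/6 = 0
  <chi_5*chi_0, chi_2> = (1/6)[1*(1)*conj(1) + 1*(exp(-I*pi/3))*conj(exp(2*I*pi/3)) + 1*(exp(-2*I*pi/3))*conj(exp(-2*I*pi/3)) + 1*(-1)*conj(1) + 1*(exp(2*I*pi/3))*conj(exp(2*I*pi/3)) + 1*(exp(I*pi/3))*conj(exp(-2*I*pi/3))]
      = (1/6)[(1) + (-1) + (1) + (-1) + (1) + (-1)] = 0/6 = 0
  <chi_5*chi_0, chi_3> = (1/6)[1*(1)*conj(1) + 1*(exp(-I*pi/3))*conj(-1) + 1*(exp(-2*I*pi/3))*conj(1) + 1*(-1)*conj(-1) + 1*(exp(2*I*pi/3))*conj(1) + 1*(exp(I*pi/3))*conj(-1)]
      = (1/6)[(1) + (-exp(-I*pi/3)) + (exp(-2*I*pi/3)) + (1) + (exp(2*I*pi/3)) + (-exp(I*pi/3))] = 0/6 = 0
  <chi_5*chi_0, chi_4> = (1/6)[1*(1)*conj(1) + 1*(exp(-I*pi/3))*conj(exp(-2*I*pi/3)) + 1*(exp(-2*I*pi/3))*conj(exp(2*I*pi/3)) + 1*(-1)*conj(1) + 1*(exp(2*I*pi/3))*conj(exp(-2*I*pi/3)) + 1*(exp(I*pi/3))*conj(exp(2*I*pi/3))]
      = (1/6)[(1) + (exp(I*pi/3)) + (exp(2*I*pi/3)) + (-1) + (exp(-2*I*pi/3)) + (exp(-I*pi/3))] = 0/6 = 0
  <chi_5*chi_0, chi_5> = (1/6)[1*(1)*conj(1) + 1*(exp(-I*pi/3))*conj(exp(-I*pi/3)) + 1*(exp(-2*I*pi/3))*conj(exp(-2*I*pi/3)) + 1*(-1)*conj(-1) + 1*(exp(2*I*pi/3))*conj(exp(2*I*pi/3)) + 1*(exp(I*pi/3))*conj(exp(I*pi/3))]
      = (1/6)[(1) + (1) + (1) + (1) + (1) + (1)] = 6/6 = 1
(Exp terms are combined using exp(i*s)*conj(exp(i*t)) = exp(i*(s-t)), and sums of them are collapsed using the identity that for every m > 1 the m distinct m-th roots of unity sum to 0, e.g. 1 + exp(2*I*pi/3) + exp(-2*I*pi/3) = 0.)
Hence the multiplicities are chi_5: 1. Dimension check: dim(chi_5)*dim(chi_0) = 1*1 = 1 and sum (mult * dim) = 1*1 = 1.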